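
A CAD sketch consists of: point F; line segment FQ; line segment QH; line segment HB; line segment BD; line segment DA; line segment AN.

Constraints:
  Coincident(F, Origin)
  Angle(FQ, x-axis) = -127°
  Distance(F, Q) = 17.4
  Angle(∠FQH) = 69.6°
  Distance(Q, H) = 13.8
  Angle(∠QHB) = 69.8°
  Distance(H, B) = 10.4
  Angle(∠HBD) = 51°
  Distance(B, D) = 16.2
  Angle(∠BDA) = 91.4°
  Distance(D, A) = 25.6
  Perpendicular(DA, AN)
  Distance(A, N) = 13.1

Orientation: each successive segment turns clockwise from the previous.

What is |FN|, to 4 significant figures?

33.61

F is at the origin; FQ runs at -127.0° with length 17.4, so Q = (-10.47, -13.90). ∠FQH = 69.6° gives QH at 122.6° from the x-axis; with |QH| = 13.8, H = (-17.91, -2.270). ∠QHB = 69.8° gives HB at 12.40° from the x-axis; with |HB| = 10.4, B = (-7.749, -0.03717). ∠HBD = 51.0° gives BD at -116.6° from the x-axis; with |BD| = 16.2, D = (-15.00, -14.52). ∠BDA = 91.4° gives DA at 154.8° from the x-axis; with |DA| = 25.6, A = (-38.17, -3.623). The perpendicularity gives AN at right angles to DA, so AN runs at 64.80°; with |AN| = 13.1, N = (-32.59, 8.231). Then |FN| = |N − F| = 33.61.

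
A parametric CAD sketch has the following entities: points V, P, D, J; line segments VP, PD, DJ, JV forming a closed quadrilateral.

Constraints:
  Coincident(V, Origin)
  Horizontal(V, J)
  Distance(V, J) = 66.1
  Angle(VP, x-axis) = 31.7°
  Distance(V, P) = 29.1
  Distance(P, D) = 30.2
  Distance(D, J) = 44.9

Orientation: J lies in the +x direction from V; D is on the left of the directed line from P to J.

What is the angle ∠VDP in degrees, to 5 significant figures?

9.6329°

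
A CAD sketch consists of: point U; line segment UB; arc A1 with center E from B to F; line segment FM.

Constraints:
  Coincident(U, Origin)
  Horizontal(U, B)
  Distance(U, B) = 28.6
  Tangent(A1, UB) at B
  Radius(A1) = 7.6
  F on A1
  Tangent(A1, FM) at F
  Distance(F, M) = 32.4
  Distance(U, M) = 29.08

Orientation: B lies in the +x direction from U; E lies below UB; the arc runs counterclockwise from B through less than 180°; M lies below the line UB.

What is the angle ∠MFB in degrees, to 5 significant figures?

153.48°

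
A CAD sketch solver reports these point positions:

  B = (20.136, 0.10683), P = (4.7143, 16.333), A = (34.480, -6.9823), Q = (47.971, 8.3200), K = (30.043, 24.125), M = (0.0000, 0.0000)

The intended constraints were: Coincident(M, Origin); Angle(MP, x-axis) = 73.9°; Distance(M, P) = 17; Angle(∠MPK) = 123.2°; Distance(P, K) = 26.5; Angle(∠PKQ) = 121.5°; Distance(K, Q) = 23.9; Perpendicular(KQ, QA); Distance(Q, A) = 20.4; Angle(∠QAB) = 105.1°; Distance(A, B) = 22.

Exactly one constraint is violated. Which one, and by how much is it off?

Distance(A, B) = 22 — off by 6.00.

M = (0.00, 0.00) ✓; MP at 73.90° ✓; |MP| = 17.00 ✓; ∠MPK = 123.2° ✓; |PK| = 26.50 ✓; ∠PKQ = 121.5° ✓; |KQ| = 23.90 ✓; ∠(KQ, QA) = 90.00° ✓; |QA| = 20.40 ✓; ∠QAB = 105.1° ✓; |AB| = 16.00 ✗.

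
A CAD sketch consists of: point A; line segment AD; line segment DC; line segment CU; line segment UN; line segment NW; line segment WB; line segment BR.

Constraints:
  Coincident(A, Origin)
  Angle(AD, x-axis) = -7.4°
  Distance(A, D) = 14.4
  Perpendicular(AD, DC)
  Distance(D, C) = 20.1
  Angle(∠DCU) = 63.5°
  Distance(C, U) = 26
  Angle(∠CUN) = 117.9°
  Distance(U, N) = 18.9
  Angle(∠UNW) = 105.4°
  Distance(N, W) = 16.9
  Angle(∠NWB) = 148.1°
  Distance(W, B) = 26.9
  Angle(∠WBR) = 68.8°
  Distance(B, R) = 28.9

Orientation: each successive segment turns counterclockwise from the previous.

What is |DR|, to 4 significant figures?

15.08

A is at the origin; AD runs at -7.4° with length 14.4, so D = (14.28, -1.855). AD ⟂ DC, so DC runs at 82.60°; with |DC| = 20.1, C = (16.87, 18.08). ∠DCU = 63.5° gives CU at -160.9° from the x-axis; with |CU| = 26.0, U = (-7.700, 9.570). ∠CUN = 117.9° gives UN at -98.80° from the x-axis; with |UN| = 18.9, N = (-10.59, -9.107). ∠UNW = 105.4° gives NW at -24.20° from the x-axis; with |NW| = 16.9, W = (4.824, -16.03). ∠NWB = 148.1° gives WB at 7.700° from the x-axis; with |WB| = 26.9, B = (31.48, -12.43). ∠WBR = 68.8° gives BR at 118.9° from the x-axis; with |BR| = 28.9, R = (17.51, 12.87). Then |DR| = |R − D| = 15.08.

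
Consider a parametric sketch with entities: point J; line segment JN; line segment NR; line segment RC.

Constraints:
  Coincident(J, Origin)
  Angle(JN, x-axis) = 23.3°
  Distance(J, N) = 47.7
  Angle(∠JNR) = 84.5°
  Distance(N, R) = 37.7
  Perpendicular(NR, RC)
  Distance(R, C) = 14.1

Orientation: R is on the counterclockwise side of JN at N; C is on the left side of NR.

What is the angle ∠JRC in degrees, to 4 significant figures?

34.90°

∠JNR = 84.5°, so NR runs at 23.3° + (180° − 84.5°) = 118.8° from the x-axis; with |NR| = 37.7, R = N + 37.7·(cos 118.8°, sin 118.8°) = (25.65, 51.90). NR ⟂ RC; with |RC| = 14.1 on the left of NR, C = R + 14.1·(-0.8763, -0.4818) = (13.29, 45.11). Then cos ∠JRC = RJ·RC / (|RJ||RC|), giving 34.90°.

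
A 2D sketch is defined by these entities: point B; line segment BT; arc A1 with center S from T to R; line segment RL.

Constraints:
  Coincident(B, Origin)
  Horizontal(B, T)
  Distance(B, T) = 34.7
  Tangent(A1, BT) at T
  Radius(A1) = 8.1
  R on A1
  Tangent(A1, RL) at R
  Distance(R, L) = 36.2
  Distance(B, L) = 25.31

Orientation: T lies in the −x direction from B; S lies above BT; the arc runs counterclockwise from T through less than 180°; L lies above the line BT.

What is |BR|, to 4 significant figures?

29.54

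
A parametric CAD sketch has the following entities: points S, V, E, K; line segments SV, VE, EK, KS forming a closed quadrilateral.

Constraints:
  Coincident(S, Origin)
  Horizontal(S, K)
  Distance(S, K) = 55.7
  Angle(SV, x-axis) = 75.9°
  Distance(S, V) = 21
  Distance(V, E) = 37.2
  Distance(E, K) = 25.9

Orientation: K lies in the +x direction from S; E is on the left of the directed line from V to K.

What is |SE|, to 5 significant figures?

47.724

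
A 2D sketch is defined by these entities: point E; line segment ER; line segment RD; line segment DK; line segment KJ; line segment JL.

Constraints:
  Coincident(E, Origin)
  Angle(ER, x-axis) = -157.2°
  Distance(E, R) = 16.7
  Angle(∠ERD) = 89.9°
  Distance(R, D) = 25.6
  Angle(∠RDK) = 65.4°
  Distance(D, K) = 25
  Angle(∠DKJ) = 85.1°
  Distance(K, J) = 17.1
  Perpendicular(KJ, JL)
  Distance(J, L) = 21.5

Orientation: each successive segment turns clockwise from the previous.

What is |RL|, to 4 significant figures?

11.75

E is at the origin; ER runs at -157.2° with length 16.7, so R = (-15.40, -6.472). ∠ERD = 89.9° gives RD at 112.7° from the x-axis; with |RD| = 25.6, D = (-25.27, 17.15). ∠RDK = 65.4° gives DK at -1.900° from the x-axis; with |DK| = 25.0, K = (-0.2881, 16.32). ∠DKJ = 85.1° gives KJ at -96.80° from the x-axis; with |KJ| = 17.1, J = (-2.313, -0.6631). KJ is perpendicular to JL, so JL runs at 173.2°; with |JL| = 21.5, L = (-23.66, 1.883). Then |RL| = |L − R| = 11.75.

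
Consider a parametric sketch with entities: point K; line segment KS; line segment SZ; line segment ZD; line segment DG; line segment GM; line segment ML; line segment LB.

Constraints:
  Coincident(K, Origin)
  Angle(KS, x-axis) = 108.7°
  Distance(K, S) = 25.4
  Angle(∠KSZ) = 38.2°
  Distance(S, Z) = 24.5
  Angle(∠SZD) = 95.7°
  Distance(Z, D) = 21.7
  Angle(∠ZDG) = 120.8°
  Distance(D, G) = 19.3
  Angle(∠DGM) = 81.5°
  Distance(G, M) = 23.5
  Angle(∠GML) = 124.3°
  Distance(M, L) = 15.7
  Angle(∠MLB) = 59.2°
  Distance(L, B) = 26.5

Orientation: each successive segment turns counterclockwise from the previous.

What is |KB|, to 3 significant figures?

5.47

K is at the origin; KS runs at 108.7° with length 25.4, so S = (-8.14, 24.1). ∠KSZ = 38.2° gives SZ at -110° from the x-axis; with |SZ| = 24.5, Z = (-16.3, 0.964). ∠SZD = 95.7° gives ZD at -25.2° from the x-axis; with |ZD| = 21.7, D = (3.31, -8.27). ∠ZDG = 120.8° gives DG at 34.0° from the x-axis; with |DG| = 19.3, G = (19.3, 2.52). ∠DGM = 81.5° gives GM at 132° from the x-axis; with |GM| = 23.5, M = (3.44, 19.8). ∠GML = 124.3° gives ML at -172° from the x-axis; with |ML| = 15.7, L = (-12.1, 17.6). ∠MLB = 59.2° gives LB at -51.0° from the x-axis; with |LB| = 26.5, B = (4.57, -2.99). Then |KB| = |B − K| = 5.47.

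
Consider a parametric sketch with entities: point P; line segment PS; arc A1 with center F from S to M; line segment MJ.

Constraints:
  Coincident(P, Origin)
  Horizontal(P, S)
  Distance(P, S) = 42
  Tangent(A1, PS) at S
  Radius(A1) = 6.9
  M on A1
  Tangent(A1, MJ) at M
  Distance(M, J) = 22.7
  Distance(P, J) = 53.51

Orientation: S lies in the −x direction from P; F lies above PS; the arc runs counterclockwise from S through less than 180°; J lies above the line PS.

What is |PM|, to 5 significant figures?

36.814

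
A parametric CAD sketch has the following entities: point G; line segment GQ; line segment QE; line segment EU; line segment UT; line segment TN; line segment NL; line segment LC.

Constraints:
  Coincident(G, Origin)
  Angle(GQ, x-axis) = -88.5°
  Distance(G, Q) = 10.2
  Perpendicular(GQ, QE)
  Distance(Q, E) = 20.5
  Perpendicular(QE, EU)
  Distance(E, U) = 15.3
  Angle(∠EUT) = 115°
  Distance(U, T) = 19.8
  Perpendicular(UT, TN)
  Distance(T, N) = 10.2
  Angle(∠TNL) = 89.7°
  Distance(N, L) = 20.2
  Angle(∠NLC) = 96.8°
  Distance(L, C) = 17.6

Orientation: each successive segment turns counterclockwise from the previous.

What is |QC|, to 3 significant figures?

33.3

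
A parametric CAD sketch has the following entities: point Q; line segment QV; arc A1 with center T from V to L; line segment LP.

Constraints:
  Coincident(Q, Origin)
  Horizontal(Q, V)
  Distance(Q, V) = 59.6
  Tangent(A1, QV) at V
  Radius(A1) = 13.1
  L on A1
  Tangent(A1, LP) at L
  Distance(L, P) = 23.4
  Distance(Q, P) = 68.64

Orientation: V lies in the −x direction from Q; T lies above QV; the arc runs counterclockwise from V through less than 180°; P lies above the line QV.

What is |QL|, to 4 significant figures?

50.69

Checks: |TL| = 13.10 ✓; ∠(TL, LP) = 90.00° ✓; |LP| = 23.40 ✓; |QP| = 68.64 ✓.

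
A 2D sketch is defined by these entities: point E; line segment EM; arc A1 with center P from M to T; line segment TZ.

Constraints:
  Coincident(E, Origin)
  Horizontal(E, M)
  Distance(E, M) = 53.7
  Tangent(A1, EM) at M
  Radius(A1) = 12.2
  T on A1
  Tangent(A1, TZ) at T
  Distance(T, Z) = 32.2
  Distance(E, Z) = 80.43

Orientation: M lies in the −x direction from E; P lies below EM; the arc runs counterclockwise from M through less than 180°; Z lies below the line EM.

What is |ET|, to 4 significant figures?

66.90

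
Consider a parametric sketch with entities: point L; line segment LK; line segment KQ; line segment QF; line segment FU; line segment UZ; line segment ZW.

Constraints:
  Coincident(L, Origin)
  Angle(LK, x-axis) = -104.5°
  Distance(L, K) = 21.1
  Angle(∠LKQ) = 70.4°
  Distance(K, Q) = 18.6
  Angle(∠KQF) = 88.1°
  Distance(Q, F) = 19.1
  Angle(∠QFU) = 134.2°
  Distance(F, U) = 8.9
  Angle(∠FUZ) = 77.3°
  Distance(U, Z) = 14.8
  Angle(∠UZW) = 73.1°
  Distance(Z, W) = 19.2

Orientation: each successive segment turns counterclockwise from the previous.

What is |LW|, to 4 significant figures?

19.71

L is at the origin; LK runs at -104.5° with length 21.1, so K = (-5.283, -20.43). ∠LKQ = 70.4° gives KQ at 5.100° from the x-axis; with |KQ| = 18.6, Q = (13.24, -18.77). ∠KQF = 88.1° gives QF at 97.00° from the x-axis; with |QF| = 19.1, F = (10.92, 0.1832). ∠QFU = 134.2° gives FU at 142.8° from the x-axis; with |FU| = 8.9, U = (3.827, 5.564). ∠FUZ = 77.3° gives UZ at -114.5° from the x-axis; with |UZ| = 14.8, Z = (-2.311, -7.903). ∠UZW = 73.1° gives ZW at -7.600° from the x-axis; with |ZW| = 19.2, W = (16.72, -10.44). Then |LW| = |W − L| = 19.71.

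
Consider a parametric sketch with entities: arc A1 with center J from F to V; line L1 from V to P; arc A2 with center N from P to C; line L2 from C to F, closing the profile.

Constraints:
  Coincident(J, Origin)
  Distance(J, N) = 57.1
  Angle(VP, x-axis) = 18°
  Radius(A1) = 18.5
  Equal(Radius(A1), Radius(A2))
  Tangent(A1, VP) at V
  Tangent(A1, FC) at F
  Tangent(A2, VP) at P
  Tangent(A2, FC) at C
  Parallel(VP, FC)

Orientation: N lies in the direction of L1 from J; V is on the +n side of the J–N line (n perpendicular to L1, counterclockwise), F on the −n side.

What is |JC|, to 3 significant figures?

60.0

Tangency of A1 to both parallel lines with radius 18.5 puts V and F at J ± 18.5·n: V = (-5.72, 17.6), F = (5.72, -17.6). Equal radii place P and C the same way about N: P = N + 18.5·n = (48.6, 35.2), C = N − 18.5·n = (60.0, 0.0503). Then |JC| = |C − J| = 60.0.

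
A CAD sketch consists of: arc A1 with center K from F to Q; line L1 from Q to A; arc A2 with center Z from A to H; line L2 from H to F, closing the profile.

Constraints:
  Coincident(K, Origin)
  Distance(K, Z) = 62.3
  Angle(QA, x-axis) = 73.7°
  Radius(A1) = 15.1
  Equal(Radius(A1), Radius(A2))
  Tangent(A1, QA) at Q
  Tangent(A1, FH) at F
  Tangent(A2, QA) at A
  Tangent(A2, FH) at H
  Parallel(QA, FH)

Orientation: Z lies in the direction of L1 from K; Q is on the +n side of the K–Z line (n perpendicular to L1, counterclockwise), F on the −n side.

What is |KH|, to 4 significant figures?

64.10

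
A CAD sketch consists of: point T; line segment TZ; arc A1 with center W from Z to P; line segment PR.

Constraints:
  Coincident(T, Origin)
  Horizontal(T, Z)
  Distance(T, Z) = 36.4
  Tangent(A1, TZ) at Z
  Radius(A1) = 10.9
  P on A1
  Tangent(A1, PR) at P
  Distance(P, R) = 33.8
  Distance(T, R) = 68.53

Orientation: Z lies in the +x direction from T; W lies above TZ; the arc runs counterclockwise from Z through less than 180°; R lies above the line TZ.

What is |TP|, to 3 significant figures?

47.8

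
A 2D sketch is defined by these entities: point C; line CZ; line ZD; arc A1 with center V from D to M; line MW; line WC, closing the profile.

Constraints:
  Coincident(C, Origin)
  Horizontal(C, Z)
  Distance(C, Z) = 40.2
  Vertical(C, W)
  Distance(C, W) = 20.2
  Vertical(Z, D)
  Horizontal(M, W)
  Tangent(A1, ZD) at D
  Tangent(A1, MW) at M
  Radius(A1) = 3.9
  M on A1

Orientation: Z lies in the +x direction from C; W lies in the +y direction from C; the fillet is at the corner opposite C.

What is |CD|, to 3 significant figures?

43.4

The virtual corner opposite C is at (40.2, 20.2). A1 meets ZD tangentially, so VD is at right angles to ZD and tangency of A1 to MW means the radius VM is perpendicular to MW, with radius 3.9, so the center V sits 3.9 in from both sides at V = (36.3, 16.3). That places the tangent points at D = (40.2, 16.3) on ZD and M = (36.3, 20.2) on MW. Then |CD| = |D − C| = 43.4.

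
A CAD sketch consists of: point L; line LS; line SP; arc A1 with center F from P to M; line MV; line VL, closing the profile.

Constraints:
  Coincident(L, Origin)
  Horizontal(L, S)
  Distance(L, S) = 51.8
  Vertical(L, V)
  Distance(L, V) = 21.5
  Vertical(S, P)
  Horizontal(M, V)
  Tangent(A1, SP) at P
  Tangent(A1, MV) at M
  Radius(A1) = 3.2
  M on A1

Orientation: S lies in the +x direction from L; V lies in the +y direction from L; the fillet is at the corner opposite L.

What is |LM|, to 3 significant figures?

53.1

L is at the origin; LS is horizontal with |LS| = 51.8 and S on the +x side, so S = (51.8, 0.00). LV is vertical with |LV| = 21.5 and V on the +y side, so V = (0.00, 21.5). The virtual corner opposite L is at (51.8, 21.5). The tangent condition forces FP to be normal to SP and since A1 is tangent to MV there, FM ⟂ MV, with radius 3.2, so the center F sits 3.2 in from both sides at F = (48.6, 18.3). That places the tangent points at P = (51.8, 18.3) on SP and M = (48.6, 21.5) on MV. Then |LM| = |M − L| = 53.1.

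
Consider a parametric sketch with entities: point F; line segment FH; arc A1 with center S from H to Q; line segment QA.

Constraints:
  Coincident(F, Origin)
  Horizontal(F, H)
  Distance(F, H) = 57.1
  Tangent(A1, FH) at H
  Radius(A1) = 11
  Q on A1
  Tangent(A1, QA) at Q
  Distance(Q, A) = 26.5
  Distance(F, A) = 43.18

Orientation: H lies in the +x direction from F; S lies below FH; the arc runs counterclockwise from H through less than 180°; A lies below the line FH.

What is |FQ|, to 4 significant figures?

48.13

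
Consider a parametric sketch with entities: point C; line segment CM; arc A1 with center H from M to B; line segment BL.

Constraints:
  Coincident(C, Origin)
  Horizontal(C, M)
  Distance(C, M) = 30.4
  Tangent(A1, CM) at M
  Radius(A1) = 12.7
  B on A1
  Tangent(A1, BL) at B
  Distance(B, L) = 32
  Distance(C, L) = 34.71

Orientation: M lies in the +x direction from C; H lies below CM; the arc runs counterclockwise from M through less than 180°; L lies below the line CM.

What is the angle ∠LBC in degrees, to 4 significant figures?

79.65°

Checks: |HB| = 12.70 ✓; ∠(HB, BL) = 90.00° ✓; |BL| = 32.00 ✓; |CL| = 34.71 ✓.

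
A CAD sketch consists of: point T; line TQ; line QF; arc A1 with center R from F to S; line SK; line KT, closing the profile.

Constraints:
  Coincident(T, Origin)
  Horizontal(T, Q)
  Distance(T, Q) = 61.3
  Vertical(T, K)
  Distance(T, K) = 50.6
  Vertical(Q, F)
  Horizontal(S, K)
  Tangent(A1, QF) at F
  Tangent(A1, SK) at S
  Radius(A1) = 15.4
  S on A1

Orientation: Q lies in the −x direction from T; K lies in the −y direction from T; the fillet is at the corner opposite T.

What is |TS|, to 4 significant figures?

68.32

T is at the origin; T and Q share the same y with |TQ| = 61.3 and Q on the −x side, so Q = (-61.30, 0.000). T and K share the same x with |TK| = 50.6 and K on the −y side, so K = (0.000, -50.60). The virtual corner opposite T is at (-61.30, -50.60). Tangency of A1 to QF means the radius RF is perpendicular to QF and A1 meets SK tangentially, so RS is at right angles to SK, with radius 15.4, so the center R sits 15.4 in from both sides at R = (-45.90, -35.20). That places the tangent points at F = (-61.30, -35.20) on QF and S = (-45.90, -50.60) on SK. Then |TS| = |S − T| = 68.32.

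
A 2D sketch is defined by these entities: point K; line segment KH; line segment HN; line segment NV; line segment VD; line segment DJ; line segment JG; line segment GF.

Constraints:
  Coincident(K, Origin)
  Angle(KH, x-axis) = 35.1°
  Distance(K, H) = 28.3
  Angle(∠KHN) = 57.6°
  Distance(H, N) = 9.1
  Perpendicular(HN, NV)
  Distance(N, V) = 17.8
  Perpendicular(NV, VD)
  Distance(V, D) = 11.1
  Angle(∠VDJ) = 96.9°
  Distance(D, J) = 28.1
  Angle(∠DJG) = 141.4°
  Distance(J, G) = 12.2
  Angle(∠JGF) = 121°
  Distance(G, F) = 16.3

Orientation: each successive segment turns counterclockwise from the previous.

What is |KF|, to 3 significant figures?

44.2

K is at the origin; KH runs at 35.1° with length 28.3, so H = (23.2, 16.3). ∠KHN = 57.6° gives HN at 158° from the x-axis; with |HN| = 9.1, N = (14.7, 19.8). The perpendicularity gives NV at right angles to HN, so NV runs at -112°; with |NV| = 17.8, V = (7.93, 3.31). The perpendicularity gives VD at right angles to NV, so VD runs at -22.5°; with |VD| = 11.1, D = (18.2, -0.938). ∠VDJ = 96.9° gives DJ at 60.6° from the x-axis; with |DJ| = 28.1, J = (32.0, 23.5). ∠DJG = 141.4° gives JG at 99.2° from the x-axis; with |JG| = 12.2, G = (30.0, 35.6). ∠JGF = 121.0° gives GF at 158° from the x-axis; with |GF| = 16.3, F = (14.9, 41.6). Then |KF| = |F − K| = 44.2.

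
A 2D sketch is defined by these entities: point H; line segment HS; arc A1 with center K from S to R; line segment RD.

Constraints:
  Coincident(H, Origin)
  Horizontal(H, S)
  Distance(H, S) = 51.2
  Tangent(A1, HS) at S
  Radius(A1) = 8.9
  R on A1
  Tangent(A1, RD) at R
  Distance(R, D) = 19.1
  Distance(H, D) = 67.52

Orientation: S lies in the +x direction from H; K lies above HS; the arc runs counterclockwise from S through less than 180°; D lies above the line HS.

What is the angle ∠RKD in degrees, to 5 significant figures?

65.016°

H is at the origin; HS is horizontal with |HS| = 51.2 and S on the +x side, so S = (51.200, 0.0000). The tangent condition forces KS to be normal to HS, so K = S + (0, 8.9) = (51.200, 8.9000). Since KR ⟂ RD (tangency), |KD| = √(8.9² + 19.1²) = 21.072 regardless of where R sits on A1. So D lies on both circle(H, 67.52) and circle(K, 21.072); the above-HS intersection is D = (61.851, 27.082). R is the foot of the tangent from D: R = (60.061, 8.0659).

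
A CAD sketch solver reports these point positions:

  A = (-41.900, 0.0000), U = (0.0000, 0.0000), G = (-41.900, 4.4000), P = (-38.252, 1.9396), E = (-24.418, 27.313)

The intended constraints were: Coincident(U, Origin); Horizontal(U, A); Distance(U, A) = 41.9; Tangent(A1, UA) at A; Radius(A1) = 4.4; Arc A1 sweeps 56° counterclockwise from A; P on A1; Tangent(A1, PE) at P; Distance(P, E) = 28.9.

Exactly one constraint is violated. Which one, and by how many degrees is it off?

Tangent(A1, PE) at P — off by 5.40°.

U = (0.00, 0.00) ✓; U.y = 0.00, A.y = 0.00 ✓; |UA| = 41.90 ✓; ∠(GA, AU) = 90.00° ✓; |GA| = 4.400 ✓; bearing(G→P) − bearing(G→A) = 56.00° ✓; |GP| = 4.400 ✓; ∠(GP, PE) = 84.60° ✗; |PE| = 28.90 ✓.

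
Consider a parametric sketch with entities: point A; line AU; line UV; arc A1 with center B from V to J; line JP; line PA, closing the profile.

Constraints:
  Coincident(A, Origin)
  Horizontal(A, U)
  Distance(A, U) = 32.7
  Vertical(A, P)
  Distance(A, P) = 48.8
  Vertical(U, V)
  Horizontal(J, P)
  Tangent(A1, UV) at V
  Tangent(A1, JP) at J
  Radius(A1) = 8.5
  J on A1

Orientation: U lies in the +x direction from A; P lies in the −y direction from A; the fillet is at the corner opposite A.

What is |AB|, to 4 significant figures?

47.01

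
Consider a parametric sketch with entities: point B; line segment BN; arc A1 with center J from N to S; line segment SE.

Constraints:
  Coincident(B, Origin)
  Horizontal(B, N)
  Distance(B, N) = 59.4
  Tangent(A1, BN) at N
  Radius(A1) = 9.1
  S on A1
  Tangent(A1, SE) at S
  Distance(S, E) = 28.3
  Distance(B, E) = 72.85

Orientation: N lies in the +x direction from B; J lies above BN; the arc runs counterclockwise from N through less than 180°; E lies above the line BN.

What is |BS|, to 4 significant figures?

69.17

Checks: |JS| = 9.100 ✓; ∠(JS, SE) = 90.00° ✓; |SE| = 28.30 ✓; |BE| = 72.85 ✓.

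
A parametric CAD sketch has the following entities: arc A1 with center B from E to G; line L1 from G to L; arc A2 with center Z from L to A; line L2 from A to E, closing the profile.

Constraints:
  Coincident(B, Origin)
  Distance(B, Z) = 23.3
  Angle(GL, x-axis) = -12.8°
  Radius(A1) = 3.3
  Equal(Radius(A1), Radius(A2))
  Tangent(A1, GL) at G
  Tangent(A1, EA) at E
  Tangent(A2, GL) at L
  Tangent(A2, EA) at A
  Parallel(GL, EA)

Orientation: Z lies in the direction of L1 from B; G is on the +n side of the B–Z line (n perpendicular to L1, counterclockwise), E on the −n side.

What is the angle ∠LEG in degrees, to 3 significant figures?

74.2°

The slot axis is L1's direction at -12.8°, so u = (cos -12.8°, sin -12.8°) = (0.975, -0.222) and n = (−sin -12.8°, cos -12.8°) = (0.222, 0.975). B is at the origin and Z lies 23.3 along u from B, so Z = 23.3·u = (22.7, -5.16). Tangency of A1 to both parallel lines with radius 3.3 puts G and E at B ± 3.3·n: G = (0.731, 3.22), E = (-0.731, -3.22). Equal radii place L and A the same way about Z: L = Z + 3.3·n = (23.5, -1.94), A = Z − 3.3·n = (22.0, -8.38). Then cos ∠LEG = EL·EG / (|EL||EG|), giving 74.2°.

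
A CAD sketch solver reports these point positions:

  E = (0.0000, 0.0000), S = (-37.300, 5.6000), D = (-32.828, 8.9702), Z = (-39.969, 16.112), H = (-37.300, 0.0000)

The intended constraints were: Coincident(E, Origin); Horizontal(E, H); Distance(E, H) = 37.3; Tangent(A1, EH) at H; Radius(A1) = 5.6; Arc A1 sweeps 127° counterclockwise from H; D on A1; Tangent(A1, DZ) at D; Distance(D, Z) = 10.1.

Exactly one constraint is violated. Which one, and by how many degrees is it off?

Tangent(A1, DZ) at D — off by 7.99°.

E = (0.00, 0.00) ✓; E.y = 0.00, H.y = 0.00 ✓; |EH| = 37.30 ✓; ∠(SH, HE) = 90.00° ✓; |SH| = 5.600 ✓; bearing(S→D) − bearing(S→H) = 127.0° ✓; |SD| = 5.600 ✓; ∠(SD, DZ) = 82.01° ✗; |DZ| = 10.10 ✓.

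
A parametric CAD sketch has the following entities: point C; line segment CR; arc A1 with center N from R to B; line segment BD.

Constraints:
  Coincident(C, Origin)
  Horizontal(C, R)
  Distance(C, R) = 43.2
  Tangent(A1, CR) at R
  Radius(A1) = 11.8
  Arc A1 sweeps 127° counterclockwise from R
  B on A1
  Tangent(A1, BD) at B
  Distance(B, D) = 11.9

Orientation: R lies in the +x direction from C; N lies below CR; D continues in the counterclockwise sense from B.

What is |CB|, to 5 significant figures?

38.705

C is at the origin; C and R share the same y with |CR| = 43.2 and R on the +x side, so R = (43.200, 0.0000). The tangent condition forces NR to be normal to CR, so N = R + (0, -11.8) = (43.200, -11.800). On A1, R sits at bearing 90° from N; a 127° counterclockwise sweep puts B at bearing 217°, so B = N + 11.8·(cos 217°, sin 217°) = (33.776, -18.901). Then |CB| = |B − C| = 38.705.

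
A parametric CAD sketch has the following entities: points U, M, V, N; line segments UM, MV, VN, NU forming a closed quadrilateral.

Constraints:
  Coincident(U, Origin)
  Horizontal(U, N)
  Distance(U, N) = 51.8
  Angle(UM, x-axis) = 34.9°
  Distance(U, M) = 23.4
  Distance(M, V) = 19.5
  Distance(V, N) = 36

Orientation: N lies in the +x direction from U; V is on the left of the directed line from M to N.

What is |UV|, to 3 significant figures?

42.3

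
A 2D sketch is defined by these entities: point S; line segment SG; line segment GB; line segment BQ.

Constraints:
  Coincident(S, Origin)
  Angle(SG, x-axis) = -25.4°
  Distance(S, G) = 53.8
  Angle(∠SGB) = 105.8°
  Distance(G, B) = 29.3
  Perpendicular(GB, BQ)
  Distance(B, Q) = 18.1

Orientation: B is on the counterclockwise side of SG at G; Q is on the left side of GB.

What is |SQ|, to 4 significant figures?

55.36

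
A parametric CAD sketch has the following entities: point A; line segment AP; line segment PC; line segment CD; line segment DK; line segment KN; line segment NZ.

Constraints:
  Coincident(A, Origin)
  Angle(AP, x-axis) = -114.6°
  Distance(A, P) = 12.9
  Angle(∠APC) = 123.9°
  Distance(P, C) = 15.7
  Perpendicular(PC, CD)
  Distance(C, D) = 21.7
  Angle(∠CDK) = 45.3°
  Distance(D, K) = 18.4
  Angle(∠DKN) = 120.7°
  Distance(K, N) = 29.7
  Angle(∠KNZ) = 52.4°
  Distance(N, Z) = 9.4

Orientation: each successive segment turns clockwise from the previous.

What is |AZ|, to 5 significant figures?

32.700

∠DKN = 120.7° gives KN at -94.700° from the x-axis; with |KN| = 29.7, N = (-11.806, -33.110). ∠KNZ = 52.4° gives NZ at 137.70° from the x-axis; with |NZ| = 9.4, Z = (-18.758, -26.784). Then |AZ| = |Z − A| = 32.700.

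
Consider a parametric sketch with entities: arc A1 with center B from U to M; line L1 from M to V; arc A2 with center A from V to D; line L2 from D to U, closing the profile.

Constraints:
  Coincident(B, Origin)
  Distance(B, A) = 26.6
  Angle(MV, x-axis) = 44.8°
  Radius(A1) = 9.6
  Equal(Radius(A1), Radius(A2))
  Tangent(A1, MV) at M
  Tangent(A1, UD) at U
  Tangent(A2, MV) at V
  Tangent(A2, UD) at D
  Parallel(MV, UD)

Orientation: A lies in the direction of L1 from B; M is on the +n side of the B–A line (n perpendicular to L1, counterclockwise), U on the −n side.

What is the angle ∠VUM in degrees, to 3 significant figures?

54.2°

Tangency of A1 to both parallel lines with radius 9.6 puts M and U at B ± 9.6·n: M = (-6.76, 6.81), U = (6.76, -6.81). Equal radii place V and D the same way about A: V = A + 9.6·n = (12.1, 25.6), D = A − 9.6·n = (25.6, 11.9). Then cos ∠VUM = UV·UM / (|UV||UM|), giving 54.2°.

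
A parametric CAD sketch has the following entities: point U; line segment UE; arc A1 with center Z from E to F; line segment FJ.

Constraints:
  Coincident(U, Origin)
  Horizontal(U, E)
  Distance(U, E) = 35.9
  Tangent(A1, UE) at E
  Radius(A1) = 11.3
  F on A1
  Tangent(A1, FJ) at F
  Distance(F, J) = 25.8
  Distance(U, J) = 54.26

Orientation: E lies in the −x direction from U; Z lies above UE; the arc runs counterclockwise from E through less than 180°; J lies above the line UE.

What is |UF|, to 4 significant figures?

30.52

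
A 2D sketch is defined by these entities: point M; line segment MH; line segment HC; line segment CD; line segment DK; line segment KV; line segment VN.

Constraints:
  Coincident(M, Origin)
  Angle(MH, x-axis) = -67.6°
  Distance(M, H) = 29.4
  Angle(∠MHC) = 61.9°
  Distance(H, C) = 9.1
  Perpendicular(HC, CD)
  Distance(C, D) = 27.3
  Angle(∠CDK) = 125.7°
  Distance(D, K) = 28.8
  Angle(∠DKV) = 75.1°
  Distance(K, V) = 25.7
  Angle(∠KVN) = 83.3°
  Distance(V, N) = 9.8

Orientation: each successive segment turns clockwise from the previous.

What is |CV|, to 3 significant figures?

38.2

M is at the origin; MH runs at -67.6° with length 29.4, so H = (11.2, -27.2). ∠MHC = 61.9° gives HC at 174° from the x-axis; with |HC| = 9.1, C = (2.15, -26.3). HC is perpendicular to CD, so CD runs at 84.3°; with |CD| = 27.3, D = (4.86, 0.887). ∠CDK = 125.7° gives DK at 30.0° from the x-axis; with |DK| = 28.8, K = (29.8, 15.3). ∠DKV = 75.1° gives KV at -74.9° from the x-axis; with |KV| = 25.7, V = (36.5, -9.53). Then |CV| = |V − C| = 38.2.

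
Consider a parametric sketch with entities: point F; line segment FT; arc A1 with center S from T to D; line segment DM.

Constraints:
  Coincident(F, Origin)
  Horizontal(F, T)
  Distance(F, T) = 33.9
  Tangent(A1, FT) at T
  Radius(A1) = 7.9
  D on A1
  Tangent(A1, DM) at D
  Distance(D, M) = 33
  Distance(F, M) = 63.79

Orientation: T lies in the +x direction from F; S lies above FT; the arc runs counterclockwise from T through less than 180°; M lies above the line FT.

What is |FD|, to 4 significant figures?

41.67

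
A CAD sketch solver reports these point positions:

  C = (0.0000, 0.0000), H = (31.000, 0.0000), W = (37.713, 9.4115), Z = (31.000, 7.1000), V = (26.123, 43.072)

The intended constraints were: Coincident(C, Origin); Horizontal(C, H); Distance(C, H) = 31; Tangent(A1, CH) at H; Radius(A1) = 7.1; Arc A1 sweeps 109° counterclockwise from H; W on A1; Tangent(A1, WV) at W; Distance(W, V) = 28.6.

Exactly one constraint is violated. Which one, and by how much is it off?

Distance(W, V) = 28.6 — off by 7.00.

C = (0.00, 0.00) ✓; C.y = 0.00, H.y = 0.00 ✓; |CH| = 31.00 ✓; ∠(ZH, HC) = 90.00° ✓; |ZH| = 7.100 ✓; bearing(Z→W) − bearing(Z→H) = 109.0° ✓; |ZW| = 7.100 ✓; ∠(ZW, WV) = 90.00° ✓; |WV| = 35.60 ✗.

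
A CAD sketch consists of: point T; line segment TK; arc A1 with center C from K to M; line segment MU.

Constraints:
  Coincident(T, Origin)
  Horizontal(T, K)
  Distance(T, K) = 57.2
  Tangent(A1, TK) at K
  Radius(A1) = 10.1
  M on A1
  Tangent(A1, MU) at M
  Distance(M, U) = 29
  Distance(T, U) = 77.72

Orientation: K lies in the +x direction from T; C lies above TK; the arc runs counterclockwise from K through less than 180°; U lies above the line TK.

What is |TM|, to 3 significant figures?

68.1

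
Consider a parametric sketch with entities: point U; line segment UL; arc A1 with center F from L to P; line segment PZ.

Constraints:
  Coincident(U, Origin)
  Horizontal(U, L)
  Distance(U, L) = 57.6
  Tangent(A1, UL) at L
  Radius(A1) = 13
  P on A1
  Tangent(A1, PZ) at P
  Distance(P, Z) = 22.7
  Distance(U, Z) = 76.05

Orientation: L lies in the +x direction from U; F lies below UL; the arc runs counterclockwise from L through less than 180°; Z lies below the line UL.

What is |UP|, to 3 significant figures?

54.0

U is at the origin; U and L share the same y with |UL| = 57.6 and L on the +x side, so L = (57.6, 0.00). A1 meets UL tangentially, so FL is at right angles to UL, so F = L + (0, -13) = (57.6, -13.0). Since FP ⟂ PZ (tangency), |FZ| = √(13.0² + 22.7²) = 26.2 regardless of where P sits on A1. So Z lies on both circle(U, 76.05) and circle(F, 26.2); the below-UL intersection is Z = (66.0, -37.8). P is the foot of the tangent from Z: P = (49.0, -22.7).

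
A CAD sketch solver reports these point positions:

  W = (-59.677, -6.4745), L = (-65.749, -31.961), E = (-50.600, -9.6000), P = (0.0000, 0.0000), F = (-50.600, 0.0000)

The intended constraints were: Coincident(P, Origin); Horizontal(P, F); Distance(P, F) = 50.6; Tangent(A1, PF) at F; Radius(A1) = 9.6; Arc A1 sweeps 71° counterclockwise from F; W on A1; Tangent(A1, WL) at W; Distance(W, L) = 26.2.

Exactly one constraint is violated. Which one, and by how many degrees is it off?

Tangent(A1, WL) at W — off by 5.60°.

P = (0.00, 0.00) ✓; P.y = 0.00, F.y = 0.00 ✓; |PF| = 50.60 ✓; ∠(EF, FP) = 90.00° ✓; |EF| = 9.600 ✓; bearing(E→W) − bearing(E→F) = 71.00° ✓; |EW| = 9.600 ✓; ∠(EW, WL) = 84.40° ✗; |WL| = 26.20 ✓.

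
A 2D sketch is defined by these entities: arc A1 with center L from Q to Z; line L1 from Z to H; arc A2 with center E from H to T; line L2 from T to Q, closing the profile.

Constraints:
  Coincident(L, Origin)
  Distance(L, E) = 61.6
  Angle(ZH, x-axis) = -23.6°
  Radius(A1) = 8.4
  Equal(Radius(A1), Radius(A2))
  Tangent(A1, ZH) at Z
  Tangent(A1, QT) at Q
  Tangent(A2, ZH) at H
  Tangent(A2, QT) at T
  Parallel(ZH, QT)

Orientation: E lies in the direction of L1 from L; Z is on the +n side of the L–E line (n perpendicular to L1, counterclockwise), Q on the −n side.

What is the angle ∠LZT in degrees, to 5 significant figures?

74.745°

The slot axis is L1's direction at -23.6°, so u = (cos -23.6°, sin -23.6°) = (0.91636, -0.40035) and n = (−sin -23.6°, cos -23.6°) = (0.40035, 0.91636). L is at the origin and E lies 61.6 along u from L, so E = 61.6·u = (56.448, -24.662). Tangency of A1 to both parallel lines with radius 8.4 puts Z and Q at L ± 8.4·n: Z = (3.3629, 7.6974), Q = (-3.3629, -7.6974). Equal radii place H and T the same way about E: H = E + 8.4·n = (59.811, -16.964), T = E − 8.4·n = (53.085, -32.359). Then cos ∠LZT = ZL·ZT / (|ZL||ZT|), giving 74.745°.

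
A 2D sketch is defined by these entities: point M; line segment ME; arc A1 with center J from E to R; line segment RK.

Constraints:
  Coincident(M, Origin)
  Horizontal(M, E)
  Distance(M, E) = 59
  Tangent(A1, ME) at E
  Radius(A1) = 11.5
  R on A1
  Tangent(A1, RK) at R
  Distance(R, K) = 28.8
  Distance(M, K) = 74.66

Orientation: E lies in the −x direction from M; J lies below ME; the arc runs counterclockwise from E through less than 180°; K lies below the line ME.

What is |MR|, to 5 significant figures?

71.553

M is at the origin; ME is horizontal with |ME| = 59.0 and E on the −x side, so E = (-59.000, 0.0000). Since A1 is tangent to ME there, JE ⟂ ME, so J = E + (0, -11.5) = (-59.000, -11.500). Since JR ⟂ RK (tangency), |JK| = √(11.5² + 28.8²) = 31.011 regardless of where R sits on A1. So K lies on both circle(M, 74.66) and circle(J, 31.011); the below-ME intersection is K = (-61.442, -42.415). R is the foot of the tangent from K: R = (-69.983, -14.910).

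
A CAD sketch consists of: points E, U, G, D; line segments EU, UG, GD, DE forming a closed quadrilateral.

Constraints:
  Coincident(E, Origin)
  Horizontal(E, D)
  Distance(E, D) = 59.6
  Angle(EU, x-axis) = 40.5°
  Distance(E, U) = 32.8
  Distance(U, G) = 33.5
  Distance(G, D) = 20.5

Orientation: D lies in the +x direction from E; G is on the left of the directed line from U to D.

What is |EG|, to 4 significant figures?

61.91

Checks: |UG| = 33.50 ✓; |GD| = 20.50 ✓.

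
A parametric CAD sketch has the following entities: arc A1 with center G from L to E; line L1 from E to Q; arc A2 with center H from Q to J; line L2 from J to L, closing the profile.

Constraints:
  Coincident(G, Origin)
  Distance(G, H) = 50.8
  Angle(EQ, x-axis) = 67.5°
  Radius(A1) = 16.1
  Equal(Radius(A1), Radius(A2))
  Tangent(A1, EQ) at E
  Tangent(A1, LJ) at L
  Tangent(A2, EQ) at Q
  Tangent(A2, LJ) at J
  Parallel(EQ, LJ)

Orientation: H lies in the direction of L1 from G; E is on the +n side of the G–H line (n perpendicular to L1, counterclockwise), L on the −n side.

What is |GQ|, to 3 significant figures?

53.3

The slot axis is L1's direction at 67.5°, so u = (cos 67.5°, sin 67.5°) = (0.383, 0.924) and n = (−sin 67.5°, cos 67.5°) = (-0.924, 0.383). G is at the origin and H lies 50.8 along u from G, so H = 50.8·u = (19.4, 46.9). Tangency of A1 to both parallel lines with radius 16.1 puts E and L at G ± 16.1·n: E = (-14.9, 6.16), L = (14.9, -6.16). Equal radii place Q and J the same way about H: Q = H + 16.1·n = (4.57, 53.1), J = H − 16.1·n = (34.3, 40.8). Then |GQ| = |Q − G| = 53.3.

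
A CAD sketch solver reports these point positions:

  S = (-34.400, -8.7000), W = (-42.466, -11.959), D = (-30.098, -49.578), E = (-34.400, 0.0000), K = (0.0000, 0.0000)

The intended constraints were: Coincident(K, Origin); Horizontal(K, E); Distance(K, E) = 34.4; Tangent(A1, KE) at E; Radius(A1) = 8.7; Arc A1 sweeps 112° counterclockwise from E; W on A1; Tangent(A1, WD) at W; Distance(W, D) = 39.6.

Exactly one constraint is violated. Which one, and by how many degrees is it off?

Tangent(A1, WD) at W — off by 3.80°.

K = (0.00, 0.00) ✓; K.y = 0.00, E.y = 0.00 ✓; |KE| = 34.40 ✓; ∠(SE, EK) = 90.00° ✓; |SE| = 8.700 ✓; bearing(S→W) − bearing(S→E) = 112.0° ✓; |SW| = 8.700 ✓; ∠(SW, WD) = 93.80° ✗; |WD| = 39.60 ✓.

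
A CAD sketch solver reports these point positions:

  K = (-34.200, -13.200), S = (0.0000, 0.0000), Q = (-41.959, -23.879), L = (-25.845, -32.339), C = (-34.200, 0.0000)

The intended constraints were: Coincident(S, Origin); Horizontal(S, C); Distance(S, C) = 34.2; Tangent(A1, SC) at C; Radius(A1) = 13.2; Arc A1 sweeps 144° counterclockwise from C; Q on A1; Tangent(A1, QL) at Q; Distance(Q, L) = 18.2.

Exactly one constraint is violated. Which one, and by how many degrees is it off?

Tangent(A1, QL) at Q — off by 8.30°.

S = (0.00, 0.00) ✓; S.y = 0.00, C.y = 0.00 ✓; |SC| = 34.20 ✓; ∠(KC, CS) = 90.00° ✓; |KC| = 13.20 ✓; bearing(K→Q) − bearing(K→C) = 144.0° ✓; |KQ| = 13.20 ✓; ∠(KQ, QL) = 81.70° ✗; |QL| = 18.20 ✓.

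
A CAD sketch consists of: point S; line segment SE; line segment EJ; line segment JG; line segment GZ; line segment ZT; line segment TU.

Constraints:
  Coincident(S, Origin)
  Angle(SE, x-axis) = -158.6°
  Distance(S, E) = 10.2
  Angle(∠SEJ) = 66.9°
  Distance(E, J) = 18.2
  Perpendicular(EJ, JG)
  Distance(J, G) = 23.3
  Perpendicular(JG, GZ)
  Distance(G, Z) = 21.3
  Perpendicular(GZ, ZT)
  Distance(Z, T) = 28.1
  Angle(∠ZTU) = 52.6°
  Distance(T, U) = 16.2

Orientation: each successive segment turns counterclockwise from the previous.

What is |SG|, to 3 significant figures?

19.9

S is at the origin; SE runs at -158.6° with length 10.2, so E = (-9.50, -3.72). ∠SEJ = 66.9° gives EJ at -45.5° from the x-axis; with |EJ| = 18.2, J = (3.26, -16.7). EJ ⟂ JG, so JG runs at 44.5°; with |JG| = 23.3, G = (19.9, -0.372). Then |SG| = |G − S| = 19.9.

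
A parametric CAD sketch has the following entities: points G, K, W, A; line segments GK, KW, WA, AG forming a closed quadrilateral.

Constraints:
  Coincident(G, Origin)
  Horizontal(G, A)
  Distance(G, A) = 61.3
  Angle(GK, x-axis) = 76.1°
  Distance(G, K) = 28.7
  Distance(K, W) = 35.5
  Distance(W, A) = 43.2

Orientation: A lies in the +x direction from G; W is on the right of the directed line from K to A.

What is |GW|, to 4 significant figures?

19.34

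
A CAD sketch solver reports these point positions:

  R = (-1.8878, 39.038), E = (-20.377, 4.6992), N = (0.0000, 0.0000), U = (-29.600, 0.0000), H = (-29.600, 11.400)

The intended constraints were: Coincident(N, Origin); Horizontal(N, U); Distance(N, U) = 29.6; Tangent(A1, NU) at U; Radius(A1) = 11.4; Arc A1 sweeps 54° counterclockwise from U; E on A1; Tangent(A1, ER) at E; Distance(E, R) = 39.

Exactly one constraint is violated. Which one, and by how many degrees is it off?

Tangent(A1, ER) at E — off by 7.70°.

N = (0.00, 0.00) ✓; N.y = 0.00, U.y = 0.00 ✓; |NU| = 29.60 ✓; ∠(HU, UN) = 90.00° ✓; |HU| = 11.40 ✓; bearing(H→E) − bearing(H→U) = 54.00° ✓; |HE| = 11.40 ✓; ∠(HE, ER) = 82.30° ✗; |ER| = 39.00 ✓.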